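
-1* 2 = -2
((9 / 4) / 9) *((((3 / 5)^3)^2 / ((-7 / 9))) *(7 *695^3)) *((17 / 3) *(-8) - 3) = 170330013837 / 100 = 1703300138.37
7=7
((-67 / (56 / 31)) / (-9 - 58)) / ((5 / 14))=31 / 20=1.55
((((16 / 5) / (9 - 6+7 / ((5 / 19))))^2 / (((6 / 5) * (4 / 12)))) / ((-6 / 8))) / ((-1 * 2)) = 80 / 4107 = 0.02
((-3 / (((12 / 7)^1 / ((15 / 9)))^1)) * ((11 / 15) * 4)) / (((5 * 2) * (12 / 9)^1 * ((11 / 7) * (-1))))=49 / 120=0.41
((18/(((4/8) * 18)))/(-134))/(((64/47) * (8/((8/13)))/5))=-0.00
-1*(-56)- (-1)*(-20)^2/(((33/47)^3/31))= 1289417672/35937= 35879.95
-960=-960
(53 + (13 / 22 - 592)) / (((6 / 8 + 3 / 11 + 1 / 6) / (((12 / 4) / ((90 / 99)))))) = -234531 / 157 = -1493.83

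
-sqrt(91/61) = -1.22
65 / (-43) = -65 / 43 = -1.51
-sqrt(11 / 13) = -sqrt(143) / 13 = -0.92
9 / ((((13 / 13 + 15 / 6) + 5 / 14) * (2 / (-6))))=-7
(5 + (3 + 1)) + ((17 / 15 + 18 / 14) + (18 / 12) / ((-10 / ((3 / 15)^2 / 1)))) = 119837 / 10500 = 11.41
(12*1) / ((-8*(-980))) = 3 / 1960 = 0.00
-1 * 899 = -899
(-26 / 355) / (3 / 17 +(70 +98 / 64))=-14144 / 13848195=-0.00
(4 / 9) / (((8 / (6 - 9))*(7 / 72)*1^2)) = -12 / 7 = -1.71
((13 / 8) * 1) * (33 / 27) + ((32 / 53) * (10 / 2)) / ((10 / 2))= 9883 / 3816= 2.59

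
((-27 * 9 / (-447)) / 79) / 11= 81 / 129481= 0.00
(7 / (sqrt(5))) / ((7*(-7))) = -sqrt(5) / 35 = -0.06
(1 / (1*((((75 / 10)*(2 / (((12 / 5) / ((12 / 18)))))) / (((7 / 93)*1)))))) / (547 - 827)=-1 / 15500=-0.00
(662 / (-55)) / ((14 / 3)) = -993 / 385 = -2.58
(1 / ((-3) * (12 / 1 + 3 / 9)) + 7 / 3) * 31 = 7936 / 111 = 71.50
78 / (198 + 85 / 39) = 3042 / 7807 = 0.39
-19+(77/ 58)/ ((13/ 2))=-18.80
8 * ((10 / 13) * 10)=800 / 13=61.54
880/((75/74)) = 13024/15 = 868.27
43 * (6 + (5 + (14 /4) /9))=8815 /18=489.72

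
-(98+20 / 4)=-103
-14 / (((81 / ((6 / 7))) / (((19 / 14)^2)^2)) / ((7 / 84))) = -130321 / 3111696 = -0.04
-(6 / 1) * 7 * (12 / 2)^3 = -9072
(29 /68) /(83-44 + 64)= 29 /7004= 0.00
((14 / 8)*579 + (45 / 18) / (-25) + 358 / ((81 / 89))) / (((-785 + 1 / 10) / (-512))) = 583307008 / 635769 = 917.48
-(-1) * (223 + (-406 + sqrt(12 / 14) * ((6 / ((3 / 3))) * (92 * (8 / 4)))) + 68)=-115 + 1104 * sqrt(42) / 7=907.11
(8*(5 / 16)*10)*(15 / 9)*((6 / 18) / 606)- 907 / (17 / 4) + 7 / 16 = -157955383 / 741744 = -212.95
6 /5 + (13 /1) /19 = 179 /95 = 1.88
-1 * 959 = -959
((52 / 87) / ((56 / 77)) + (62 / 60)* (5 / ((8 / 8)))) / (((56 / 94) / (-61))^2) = 4282457969 / 68208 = 62785.27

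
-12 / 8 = -3 / 2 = -1.50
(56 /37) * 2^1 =112 /37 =3.03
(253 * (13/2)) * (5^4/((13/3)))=474375/2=237187.50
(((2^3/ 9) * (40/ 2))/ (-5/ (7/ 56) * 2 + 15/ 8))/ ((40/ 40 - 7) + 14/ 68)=0.04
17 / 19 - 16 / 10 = -67 / 95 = -0.71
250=250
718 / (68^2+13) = 718 / 4637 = 0.15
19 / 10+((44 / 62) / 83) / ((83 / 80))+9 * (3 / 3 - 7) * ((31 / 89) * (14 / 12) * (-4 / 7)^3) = 55905133821 / 9313307990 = 6.00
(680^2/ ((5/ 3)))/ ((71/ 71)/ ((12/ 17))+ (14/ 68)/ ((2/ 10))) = 56597760/ 499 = 113422.36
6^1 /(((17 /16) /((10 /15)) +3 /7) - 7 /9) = 12096 /2509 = 4.82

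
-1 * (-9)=9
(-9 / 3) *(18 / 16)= -27 / 8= -3.38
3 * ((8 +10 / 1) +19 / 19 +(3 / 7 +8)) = 576 / 7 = 82.29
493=493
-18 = -18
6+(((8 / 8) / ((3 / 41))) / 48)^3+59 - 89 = -71594695 / 2985984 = -23.98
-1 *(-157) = 157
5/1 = 5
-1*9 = -9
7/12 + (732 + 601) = 16003/12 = 1333.58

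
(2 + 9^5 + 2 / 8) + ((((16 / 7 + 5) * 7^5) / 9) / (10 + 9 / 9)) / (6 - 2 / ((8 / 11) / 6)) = 23337647 / 396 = 58933.45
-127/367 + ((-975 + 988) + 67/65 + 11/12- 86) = -20438567/286260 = -71.40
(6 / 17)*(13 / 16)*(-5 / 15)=-13 / 136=-0.10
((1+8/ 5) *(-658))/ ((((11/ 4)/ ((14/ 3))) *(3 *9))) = -479024/ 4455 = -107.53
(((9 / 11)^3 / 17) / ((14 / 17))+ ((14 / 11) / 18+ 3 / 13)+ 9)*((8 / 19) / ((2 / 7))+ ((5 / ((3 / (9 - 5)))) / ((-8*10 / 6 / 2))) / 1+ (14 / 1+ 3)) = 3380451722 / 20711691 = 163.21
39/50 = 0.78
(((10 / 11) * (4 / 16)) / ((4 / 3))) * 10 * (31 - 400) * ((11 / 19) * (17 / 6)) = -156825 / 152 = -1031.74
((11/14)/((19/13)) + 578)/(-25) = -153891/6650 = -23.14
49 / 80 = 0.61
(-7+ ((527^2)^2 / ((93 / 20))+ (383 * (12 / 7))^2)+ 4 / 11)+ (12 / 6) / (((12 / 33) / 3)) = 53646427997315 / 3234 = 16588258502.57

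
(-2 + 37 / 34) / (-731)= 31 / 24854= 0.00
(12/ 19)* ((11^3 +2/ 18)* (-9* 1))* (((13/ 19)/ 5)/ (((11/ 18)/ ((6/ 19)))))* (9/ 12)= -30275856/ 75449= -401.28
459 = 459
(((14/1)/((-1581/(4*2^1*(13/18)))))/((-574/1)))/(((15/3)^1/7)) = 364/2916945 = 0.00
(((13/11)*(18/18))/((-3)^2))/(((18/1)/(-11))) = -13/162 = -0.08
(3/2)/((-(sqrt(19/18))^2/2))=-54/19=-2.84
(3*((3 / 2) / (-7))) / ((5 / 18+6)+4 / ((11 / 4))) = -891 / 10717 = -0.08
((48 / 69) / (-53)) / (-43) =16 / 52417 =0.00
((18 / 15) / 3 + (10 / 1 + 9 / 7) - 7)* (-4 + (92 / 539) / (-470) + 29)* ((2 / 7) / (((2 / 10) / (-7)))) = -1038637912 / 886655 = -1171.41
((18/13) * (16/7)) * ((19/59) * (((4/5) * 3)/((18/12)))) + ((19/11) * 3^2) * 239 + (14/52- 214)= 2068992427/590590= 3503.26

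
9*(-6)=-54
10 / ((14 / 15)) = 75 / 7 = 10.71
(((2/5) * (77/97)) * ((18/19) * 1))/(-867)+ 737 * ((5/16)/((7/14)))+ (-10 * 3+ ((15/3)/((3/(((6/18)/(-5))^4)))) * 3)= 18578351944091/43142787000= 430.62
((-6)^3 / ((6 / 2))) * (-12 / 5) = 864 / 5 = 172.80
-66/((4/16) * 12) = -22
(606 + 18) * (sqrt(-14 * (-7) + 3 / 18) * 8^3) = 53248 * sqrt(3534) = 3165458.13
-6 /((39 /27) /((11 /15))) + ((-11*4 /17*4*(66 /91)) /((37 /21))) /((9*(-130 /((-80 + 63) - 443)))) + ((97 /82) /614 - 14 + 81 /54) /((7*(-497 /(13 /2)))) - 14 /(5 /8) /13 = -239130702778035 /37239513440584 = -6.42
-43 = -43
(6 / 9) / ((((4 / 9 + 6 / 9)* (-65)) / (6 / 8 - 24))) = 0.21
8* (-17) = -136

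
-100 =-100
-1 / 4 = -0.25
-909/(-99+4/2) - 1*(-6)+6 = 2073/97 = 21.37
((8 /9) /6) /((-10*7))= -2 /945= -0.00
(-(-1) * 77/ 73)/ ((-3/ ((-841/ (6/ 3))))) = 147.85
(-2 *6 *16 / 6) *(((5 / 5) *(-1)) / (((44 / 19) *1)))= 152 / 11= 13.82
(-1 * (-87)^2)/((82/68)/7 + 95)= -79.53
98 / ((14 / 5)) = 35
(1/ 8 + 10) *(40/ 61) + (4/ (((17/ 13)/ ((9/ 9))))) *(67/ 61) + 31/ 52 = 571335/ 53924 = 10.60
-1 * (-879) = 879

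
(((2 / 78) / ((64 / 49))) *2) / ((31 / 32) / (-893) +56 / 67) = 2931719 / 62328981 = 0.05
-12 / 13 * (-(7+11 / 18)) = 274 / 39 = 7.03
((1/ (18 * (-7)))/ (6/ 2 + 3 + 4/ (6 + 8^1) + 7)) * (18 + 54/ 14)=-17/ 1302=-0.01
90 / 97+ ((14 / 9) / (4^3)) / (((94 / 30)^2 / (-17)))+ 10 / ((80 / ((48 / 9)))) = 31933507 / 20570208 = 1.55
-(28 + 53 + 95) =-176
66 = 66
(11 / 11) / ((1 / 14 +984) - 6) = 14 / 13693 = 0.00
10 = 10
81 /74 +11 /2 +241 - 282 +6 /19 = -23965 /703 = -34.09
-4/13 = -0.31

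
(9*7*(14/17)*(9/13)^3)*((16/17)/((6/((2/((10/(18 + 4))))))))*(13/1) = 37721376/244205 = 154.47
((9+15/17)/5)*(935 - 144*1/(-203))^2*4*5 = 3463739769696/100079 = 34610055.75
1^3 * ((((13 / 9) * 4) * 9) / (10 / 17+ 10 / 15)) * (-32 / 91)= -14.57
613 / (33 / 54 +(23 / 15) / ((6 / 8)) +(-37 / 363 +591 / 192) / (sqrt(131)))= 25896607699691520 / 111110105855759-221553089524800 * sqrt(131) / 111110105855759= 210.25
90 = 90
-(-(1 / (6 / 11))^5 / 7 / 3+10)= -1471909 / 163296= -9.01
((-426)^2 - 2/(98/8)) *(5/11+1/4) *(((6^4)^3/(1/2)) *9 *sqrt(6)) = 2700250777092759552 *sqrt(6)/539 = 12271310911745863.40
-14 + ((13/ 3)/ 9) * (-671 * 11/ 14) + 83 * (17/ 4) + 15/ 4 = 88.66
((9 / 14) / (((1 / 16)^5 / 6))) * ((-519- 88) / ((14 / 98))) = -17185112064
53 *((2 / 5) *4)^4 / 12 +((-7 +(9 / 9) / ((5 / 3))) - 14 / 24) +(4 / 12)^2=496639 / 22500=22.07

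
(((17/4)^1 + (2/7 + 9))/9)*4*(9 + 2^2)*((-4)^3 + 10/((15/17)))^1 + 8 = -776954/189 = -4110.87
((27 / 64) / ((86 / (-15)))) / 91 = -405 / 500864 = -0.00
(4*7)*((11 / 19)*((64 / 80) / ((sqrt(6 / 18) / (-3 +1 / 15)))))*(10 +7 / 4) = -774.19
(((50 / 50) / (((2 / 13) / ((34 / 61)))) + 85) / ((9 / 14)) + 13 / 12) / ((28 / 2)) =101705 / 10248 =9.92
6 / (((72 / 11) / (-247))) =-2717 / 12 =-226.42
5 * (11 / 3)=55 / 3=18.33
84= 84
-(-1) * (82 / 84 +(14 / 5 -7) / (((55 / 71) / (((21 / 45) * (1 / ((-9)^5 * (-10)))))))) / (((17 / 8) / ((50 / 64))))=693515159 / 1932378525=0.36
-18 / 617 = -0.03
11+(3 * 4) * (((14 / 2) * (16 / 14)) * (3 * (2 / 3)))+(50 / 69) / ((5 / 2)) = 14027 / 69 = 203.29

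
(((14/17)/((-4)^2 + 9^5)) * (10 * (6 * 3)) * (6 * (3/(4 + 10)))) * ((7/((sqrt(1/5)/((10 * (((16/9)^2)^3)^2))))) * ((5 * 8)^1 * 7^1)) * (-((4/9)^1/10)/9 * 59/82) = -520796260909124157440 * sqrt(5)/2325429059771686941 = -500.78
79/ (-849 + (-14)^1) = -79/ 863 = -0.09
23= 23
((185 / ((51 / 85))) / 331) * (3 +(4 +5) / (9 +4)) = 14800 / 4303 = 3.44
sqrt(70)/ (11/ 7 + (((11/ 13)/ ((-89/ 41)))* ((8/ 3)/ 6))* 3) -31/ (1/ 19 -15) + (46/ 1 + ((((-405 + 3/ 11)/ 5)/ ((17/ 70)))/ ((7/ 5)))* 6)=-73308969/ 53108 + 24297* sqrt(70)/ 25553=-1372.42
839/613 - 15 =-8356/613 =-13.63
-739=-739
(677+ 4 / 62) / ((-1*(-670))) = 20989 / 20770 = 1.01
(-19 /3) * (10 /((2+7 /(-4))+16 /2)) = -760 /99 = -7.68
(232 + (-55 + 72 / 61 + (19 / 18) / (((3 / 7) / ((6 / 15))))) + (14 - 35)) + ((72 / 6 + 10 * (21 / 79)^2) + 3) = 8936094688 / 51394635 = 173.87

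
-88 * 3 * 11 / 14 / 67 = -3.10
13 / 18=0.72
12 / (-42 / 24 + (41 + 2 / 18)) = 432 / 1417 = 0.30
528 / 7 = 75.43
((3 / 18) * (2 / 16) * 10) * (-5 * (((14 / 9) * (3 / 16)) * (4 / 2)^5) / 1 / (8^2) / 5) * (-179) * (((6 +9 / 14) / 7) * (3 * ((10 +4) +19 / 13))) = 239.39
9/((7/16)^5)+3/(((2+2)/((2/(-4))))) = 75447051/134456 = 561.13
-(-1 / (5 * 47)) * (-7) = -7 / 235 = -0.03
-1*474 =-474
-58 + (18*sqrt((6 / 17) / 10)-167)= -225 + 18*sqrt(255) / 85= -221.62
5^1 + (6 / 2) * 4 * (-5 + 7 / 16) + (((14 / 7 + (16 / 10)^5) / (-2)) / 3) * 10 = -176399 / 2500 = -70.56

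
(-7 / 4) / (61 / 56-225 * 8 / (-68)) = -1666 / 26237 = -0.06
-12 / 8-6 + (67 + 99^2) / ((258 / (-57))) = -188137 / 86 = -2187.64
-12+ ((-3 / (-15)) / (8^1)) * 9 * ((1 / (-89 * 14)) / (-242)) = -144735351 / 12061280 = -12.00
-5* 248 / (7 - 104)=1240 / 97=12.78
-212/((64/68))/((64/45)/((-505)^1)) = 20475225/256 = 79981.35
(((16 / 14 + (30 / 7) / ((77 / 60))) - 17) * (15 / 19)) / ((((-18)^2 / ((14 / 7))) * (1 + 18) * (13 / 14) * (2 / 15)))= -4325 / 166782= -0.03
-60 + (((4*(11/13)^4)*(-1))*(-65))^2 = 85453943860/4826809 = 17704.02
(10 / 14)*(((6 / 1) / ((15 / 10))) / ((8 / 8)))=20 / 7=2.86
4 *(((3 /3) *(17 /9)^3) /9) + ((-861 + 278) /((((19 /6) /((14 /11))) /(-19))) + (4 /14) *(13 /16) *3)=1637092423 /367416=4455.69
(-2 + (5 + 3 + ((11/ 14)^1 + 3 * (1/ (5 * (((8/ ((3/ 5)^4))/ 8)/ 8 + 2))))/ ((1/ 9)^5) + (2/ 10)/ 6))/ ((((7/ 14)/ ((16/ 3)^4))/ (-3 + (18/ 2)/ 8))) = -192840769077248/ 1089207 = -177046942.48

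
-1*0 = 0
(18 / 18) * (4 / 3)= 4 / 3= 1.33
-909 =-909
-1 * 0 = 0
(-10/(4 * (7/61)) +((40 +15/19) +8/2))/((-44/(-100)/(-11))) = -152975/266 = -575.09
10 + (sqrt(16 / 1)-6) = 8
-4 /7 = -0.57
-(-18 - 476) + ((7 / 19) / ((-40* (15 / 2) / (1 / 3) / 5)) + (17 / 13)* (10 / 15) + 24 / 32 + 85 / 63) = 77333339 / 155610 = 496.97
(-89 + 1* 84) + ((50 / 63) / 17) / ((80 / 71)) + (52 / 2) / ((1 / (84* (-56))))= -1047943157 / 8568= -122308.96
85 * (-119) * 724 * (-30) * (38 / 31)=8348516400 / 31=269306980.65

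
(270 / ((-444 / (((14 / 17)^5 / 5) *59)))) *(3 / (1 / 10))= -4283768160 / 52534709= -81.54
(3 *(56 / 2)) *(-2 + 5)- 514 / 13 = 2762 / 13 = 212.46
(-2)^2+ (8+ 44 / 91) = 1136 / 91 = 12.48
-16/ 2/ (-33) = 0.24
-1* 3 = -3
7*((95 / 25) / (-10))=-133 / 50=-2.66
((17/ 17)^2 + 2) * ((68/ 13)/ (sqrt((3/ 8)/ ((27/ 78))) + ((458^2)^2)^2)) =4739529573518394106810368/ 584752714335273411413492161796782515426164567 - 408 * sqrt(39)/ 584752714335273411413492161796782515426164567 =0.00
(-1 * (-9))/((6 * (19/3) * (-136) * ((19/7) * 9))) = -7/98192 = -0.00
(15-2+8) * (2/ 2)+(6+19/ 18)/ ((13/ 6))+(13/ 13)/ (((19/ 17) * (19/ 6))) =345484/ 14079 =24.54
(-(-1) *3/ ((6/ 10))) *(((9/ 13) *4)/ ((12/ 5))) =75/ 13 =5.77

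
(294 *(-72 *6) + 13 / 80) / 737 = -10160627 / 58960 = -172.33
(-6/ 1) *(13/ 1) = -78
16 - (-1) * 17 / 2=49 / 2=24.50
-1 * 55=-55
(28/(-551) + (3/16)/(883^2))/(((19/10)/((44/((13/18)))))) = -1.63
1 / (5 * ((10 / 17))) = 17 / 50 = 0.34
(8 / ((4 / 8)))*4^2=256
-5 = -5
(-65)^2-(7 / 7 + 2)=4222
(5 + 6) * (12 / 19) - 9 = -39 / 19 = -2.05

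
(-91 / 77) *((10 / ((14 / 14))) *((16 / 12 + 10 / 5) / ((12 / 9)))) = -325 / 11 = -29.55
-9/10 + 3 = 21/10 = 2.10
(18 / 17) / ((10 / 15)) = 27 / 17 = 1.59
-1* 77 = -77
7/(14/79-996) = -0.01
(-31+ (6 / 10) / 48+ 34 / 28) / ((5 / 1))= -16673 / 2800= -5.95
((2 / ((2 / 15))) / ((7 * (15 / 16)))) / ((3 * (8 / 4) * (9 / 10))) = 80 / 189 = 0.42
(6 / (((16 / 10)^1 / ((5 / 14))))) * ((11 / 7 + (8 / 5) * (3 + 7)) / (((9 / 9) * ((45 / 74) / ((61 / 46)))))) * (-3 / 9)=-462685 / 27048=-17.11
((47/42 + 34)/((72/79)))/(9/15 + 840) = 582625/12709872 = 0.05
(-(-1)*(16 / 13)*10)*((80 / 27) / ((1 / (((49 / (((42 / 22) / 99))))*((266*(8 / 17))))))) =23070924800 / 1989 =11599258.32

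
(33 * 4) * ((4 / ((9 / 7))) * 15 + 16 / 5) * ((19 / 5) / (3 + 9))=156332 / 75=2084.43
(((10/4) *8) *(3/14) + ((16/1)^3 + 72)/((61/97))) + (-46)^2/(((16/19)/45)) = 204457573/1708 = 119705.84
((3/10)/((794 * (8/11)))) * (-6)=-99/31760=-0.00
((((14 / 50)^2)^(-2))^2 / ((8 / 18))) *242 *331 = 55001678466796875 / 11529602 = 4770475031.73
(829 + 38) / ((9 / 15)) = 1445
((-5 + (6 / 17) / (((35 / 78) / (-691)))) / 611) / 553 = -326363 / 201040385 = -0.00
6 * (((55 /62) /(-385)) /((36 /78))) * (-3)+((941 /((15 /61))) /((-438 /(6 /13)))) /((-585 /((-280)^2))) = 78137129485 /144564966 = 540.50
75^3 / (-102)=-140625 / 34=-4136.03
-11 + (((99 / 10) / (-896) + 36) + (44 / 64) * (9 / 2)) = 251621 / 8960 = 28.08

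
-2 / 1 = -2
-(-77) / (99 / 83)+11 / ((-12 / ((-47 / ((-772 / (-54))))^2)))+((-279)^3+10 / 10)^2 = 2529893794369122078455 / 5363856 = 471655800299098.65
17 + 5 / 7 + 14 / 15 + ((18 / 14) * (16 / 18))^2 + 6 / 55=162208 / 8085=20.06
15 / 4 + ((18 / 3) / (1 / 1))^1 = 39 / 4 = 9.75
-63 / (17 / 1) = -63 / 17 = -3.71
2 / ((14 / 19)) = 19 / 7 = 2.71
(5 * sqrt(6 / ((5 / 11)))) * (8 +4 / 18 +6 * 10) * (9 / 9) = 614 * sqrt(330) / 9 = 1239.32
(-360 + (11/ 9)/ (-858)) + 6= -248509/ 702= -354.00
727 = 727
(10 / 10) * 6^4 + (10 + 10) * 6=1416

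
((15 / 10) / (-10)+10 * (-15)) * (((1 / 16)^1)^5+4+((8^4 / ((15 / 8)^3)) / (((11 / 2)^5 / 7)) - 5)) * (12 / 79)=7040553279143657 / 2274044805120000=3.10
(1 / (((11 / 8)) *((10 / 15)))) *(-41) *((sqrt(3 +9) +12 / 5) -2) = -984 *sqrt(3) / 11 -984 / 55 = -172.83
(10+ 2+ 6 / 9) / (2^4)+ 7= 187 / 24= 7.79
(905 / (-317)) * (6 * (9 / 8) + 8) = -53395 / 1268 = -42.11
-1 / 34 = -0.03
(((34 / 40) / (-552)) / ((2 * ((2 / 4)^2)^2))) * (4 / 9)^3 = -272 / 251505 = -0.00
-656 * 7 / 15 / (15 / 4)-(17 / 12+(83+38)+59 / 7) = -1338629 / 6300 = -212.48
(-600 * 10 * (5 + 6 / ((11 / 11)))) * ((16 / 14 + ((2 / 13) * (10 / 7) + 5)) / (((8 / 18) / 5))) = -429907500 / 91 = -4724258.24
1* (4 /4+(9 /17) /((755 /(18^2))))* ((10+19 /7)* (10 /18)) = 1401839 /161721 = 8.67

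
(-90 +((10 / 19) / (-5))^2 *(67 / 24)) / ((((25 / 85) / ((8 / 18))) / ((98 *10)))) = -1298633672 / 9747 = -133234.19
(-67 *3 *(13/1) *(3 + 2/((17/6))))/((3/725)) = -39782925/17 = -2340172.06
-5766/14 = -2883/7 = -411.86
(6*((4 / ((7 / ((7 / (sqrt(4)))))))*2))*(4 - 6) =-48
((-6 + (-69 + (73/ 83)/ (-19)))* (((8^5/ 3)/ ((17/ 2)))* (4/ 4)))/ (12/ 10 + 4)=-19390136320/ 1045551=-18545.38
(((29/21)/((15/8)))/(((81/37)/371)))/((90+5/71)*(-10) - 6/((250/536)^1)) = -403769900/2955336111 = -0.14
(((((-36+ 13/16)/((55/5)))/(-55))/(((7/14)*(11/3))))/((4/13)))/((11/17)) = 373269/2342560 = 0.16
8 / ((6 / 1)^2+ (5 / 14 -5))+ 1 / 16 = 2231 / 7024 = 0.32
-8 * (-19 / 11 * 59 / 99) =8968 / 1089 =8.24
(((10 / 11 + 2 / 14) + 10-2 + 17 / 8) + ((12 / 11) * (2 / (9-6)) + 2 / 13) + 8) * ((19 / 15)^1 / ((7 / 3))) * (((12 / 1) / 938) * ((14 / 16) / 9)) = 610375 / 45069024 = 0.01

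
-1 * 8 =-8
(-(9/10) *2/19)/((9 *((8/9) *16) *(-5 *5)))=9/304000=0.00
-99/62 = -1.60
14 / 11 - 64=-690 / 11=-62.73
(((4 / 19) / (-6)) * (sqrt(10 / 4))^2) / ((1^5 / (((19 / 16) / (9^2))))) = -0.00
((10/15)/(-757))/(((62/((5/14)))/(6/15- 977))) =4883/985614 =0.00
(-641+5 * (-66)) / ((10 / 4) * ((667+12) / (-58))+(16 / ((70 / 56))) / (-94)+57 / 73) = 1932270580 / 56958381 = 33.92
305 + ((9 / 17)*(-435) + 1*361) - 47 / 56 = 413993 / 952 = 434.87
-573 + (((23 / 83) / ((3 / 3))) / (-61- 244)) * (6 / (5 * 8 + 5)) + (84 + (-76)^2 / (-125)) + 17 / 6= -2021560163 / 3797250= -532.37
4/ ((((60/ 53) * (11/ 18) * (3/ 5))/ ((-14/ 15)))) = -1484/ 165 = -8.99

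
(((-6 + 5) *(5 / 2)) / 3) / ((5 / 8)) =-4 / 3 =-1.33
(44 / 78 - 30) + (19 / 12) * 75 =13933 / 156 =89.31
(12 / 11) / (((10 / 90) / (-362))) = -39096 / 11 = -3554.18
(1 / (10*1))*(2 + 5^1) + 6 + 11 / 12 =457 / 60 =7.62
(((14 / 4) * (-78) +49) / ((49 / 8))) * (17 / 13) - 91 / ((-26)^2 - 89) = -2562905 / 53417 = -47.98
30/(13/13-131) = -3/13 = -0.23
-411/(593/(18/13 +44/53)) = -1.54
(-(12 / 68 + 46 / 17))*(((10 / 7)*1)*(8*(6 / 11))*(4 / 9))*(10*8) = -358400 / 561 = -638.86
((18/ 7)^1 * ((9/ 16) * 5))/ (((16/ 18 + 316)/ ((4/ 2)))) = 3645/ 79856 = 0.05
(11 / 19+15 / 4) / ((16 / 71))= 23359 / 1216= 19.21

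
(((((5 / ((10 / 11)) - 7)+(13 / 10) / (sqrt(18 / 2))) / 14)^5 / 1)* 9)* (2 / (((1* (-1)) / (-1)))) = -65536 / 1418090625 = -0.00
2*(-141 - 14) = -310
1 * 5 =5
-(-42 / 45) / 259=2 / 555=0.00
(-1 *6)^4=1296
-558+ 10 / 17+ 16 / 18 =-85148 / 153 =-556.52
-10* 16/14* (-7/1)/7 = 80/7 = 11.43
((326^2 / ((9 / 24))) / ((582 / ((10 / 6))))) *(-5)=-10627600 / 2619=-4057.88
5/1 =5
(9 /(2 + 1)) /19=3 /19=0.16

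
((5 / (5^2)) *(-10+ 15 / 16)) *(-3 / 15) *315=1827 / 16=114.19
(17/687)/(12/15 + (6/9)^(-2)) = 340/41907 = 0.01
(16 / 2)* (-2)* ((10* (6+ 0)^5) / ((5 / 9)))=-2239488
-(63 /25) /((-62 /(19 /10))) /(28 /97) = 0.27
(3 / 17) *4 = 12 / 17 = 0.71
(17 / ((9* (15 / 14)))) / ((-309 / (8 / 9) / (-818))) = 1557472 / 375435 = 4.15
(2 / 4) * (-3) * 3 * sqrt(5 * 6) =-9 * sqrt(30) / 2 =-24.65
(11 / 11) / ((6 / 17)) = 17 / 6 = 2.83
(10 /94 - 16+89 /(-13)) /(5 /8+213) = -111152 /1044199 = -0.11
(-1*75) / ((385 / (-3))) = 45 / 77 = 0.58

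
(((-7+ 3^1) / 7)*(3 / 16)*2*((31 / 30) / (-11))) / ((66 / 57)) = 589 / 33880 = 0.02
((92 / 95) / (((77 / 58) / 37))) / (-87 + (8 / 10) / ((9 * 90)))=-79959960 / 257741099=-0.31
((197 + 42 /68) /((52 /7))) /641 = 47033 /1133288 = 0.04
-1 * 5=-5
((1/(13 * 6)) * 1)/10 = 1/780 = 0.00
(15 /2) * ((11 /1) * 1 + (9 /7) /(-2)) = 2175 /28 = 77.68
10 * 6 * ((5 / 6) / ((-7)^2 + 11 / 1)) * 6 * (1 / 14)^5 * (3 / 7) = 15 / 3764768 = 0.00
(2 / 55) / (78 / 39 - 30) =-1 / 770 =-0.00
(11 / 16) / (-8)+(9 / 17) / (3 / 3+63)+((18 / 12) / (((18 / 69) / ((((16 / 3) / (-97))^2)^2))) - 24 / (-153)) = 1236600219911 / 15603816951936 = 0.08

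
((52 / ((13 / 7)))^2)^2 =614656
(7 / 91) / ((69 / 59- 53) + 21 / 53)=-3127 / 2090855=-0.00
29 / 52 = 0.56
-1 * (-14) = 14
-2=-2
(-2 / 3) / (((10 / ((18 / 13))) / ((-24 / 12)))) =12 / 65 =0.18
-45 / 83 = -0.54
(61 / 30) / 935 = 61 / 28050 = 0.00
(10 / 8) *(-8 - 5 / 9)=-385 / 36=-10.69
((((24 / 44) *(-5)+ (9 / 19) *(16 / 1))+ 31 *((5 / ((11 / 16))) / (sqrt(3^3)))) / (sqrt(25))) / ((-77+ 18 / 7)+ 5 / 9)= -1736 *sqrt(3) / 25597 - 2457 / 187055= -0.13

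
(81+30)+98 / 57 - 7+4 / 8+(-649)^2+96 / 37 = 1777084795 / 4218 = 421309.81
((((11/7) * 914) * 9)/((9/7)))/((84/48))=40216/7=5745.14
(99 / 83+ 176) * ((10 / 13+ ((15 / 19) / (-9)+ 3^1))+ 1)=51018583 / 61503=829.53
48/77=0.62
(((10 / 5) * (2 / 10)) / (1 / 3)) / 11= 6 / 55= 0.11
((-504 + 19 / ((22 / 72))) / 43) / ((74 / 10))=-1.39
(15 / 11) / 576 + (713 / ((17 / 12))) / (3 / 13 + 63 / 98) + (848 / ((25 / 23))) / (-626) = 8559737343401 / 14890286400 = 574.85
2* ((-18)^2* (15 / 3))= 3240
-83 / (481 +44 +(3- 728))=83 / 200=0.42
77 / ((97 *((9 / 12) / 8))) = 2464 / 291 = 8.47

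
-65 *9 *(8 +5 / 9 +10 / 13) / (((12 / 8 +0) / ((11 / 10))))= -12001 / 3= -4000.33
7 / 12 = 0.58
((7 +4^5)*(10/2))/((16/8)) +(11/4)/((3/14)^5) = 4210697/486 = 8663.99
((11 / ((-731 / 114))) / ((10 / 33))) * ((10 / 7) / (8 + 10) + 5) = -147136 / 5117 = -28.75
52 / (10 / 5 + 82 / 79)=1027 / 60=17.12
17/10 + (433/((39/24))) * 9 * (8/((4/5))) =23983.24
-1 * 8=-8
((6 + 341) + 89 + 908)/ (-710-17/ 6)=-1152/ 611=-1.89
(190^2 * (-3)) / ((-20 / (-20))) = -108300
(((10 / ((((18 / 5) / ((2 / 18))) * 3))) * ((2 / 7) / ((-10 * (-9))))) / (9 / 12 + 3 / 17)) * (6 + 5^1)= 3740 / 964467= 0.00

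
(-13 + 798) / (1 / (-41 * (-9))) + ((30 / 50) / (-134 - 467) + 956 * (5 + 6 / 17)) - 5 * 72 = 15040568854 / 51085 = 294422.41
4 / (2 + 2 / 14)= 28 / 15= 1.87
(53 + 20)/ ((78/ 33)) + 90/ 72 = 1671/ 52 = 32.13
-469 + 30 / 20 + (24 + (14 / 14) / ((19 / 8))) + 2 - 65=-506.08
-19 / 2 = -9.50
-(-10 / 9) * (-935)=-9350 / 9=-1038.89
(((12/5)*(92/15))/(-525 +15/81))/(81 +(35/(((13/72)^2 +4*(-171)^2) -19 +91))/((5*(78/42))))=-111635521912/322393201314375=-0.00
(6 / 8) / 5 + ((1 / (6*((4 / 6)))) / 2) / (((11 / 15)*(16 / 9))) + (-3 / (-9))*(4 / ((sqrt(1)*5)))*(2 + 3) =33353 / 21120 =1.58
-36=-36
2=2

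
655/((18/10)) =3275/9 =363.89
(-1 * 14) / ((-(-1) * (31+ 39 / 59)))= -413 / 934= -0.44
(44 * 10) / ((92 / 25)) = 2750 / 23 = 119.57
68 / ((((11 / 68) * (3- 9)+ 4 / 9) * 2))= -10404 / 161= -64.62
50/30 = 5/3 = 1.67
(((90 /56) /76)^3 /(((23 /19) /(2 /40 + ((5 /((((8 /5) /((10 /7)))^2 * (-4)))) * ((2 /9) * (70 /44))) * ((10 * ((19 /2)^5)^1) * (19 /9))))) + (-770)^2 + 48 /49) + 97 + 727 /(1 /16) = 604625.48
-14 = -14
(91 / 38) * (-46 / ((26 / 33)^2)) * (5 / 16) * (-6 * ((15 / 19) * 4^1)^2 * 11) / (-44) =-591735375 / 713336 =-829.53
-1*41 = -41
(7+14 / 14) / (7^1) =8 / 7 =1.14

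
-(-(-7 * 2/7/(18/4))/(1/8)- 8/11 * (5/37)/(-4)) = -13114/3663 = -3.58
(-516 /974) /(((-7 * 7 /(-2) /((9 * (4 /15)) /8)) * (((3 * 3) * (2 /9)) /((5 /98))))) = -387 /2338574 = -0.00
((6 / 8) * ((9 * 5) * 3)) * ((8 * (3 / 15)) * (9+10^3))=163458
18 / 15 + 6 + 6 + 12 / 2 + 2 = 106 / 5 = 21.20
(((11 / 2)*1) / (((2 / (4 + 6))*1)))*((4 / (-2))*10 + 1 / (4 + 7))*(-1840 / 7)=1007400 / 7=143914.29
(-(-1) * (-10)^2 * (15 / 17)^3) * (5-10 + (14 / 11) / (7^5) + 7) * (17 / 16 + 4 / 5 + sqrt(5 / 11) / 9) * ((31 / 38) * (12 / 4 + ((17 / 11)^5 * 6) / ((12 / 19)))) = 428989279738275000 * sqrt(55) / 4367584552160137 + 14381865603225669375 / 794106282210934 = 18839.18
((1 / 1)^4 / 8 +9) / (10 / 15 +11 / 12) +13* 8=4171 / 38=109.76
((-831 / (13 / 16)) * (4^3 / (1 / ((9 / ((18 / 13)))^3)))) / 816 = -374504 / 17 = -22029.65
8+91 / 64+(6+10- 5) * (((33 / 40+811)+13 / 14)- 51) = 18790713 / 2240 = 8388.71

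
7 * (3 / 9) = 7 / 3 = 2.33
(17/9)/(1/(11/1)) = 187/9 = 20.78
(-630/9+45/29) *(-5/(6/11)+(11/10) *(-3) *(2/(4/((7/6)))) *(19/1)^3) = 629455013/696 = 904389.39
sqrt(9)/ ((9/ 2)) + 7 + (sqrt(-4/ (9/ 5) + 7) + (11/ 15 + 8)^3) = 675.95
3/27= 1/9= 0.11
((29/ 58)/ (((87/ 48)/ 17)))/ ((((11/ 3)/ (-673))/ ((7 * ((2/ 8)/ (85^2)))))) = -28266/ 135575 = -0.21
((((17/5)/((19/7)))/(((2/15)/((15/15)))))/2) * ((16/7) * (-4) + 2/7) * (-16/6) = 2108/19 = 110.95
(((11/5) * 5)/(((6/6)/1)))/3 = 11/3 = 3.67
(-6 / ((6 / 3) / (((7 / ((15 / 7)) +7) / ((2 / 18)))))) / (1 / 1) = -1386 / 5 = -277.20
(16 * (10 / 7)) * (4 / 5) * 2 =256 / 7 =36.57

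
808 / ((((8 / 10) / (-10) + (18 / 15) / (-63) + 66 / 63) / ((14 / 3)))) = 989800 / 249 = 3975.10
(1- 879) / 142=-439 / 71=-6.18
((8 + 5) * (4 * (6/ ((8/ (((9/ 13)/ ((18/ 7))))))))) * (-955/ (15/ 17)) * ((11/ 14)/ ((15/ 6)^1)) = -3571.70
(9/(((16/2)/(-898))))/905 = -4041/3620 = -1.12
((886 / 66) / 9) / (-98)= -443 / 29106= -0.02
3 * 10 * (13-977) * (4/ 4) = -28920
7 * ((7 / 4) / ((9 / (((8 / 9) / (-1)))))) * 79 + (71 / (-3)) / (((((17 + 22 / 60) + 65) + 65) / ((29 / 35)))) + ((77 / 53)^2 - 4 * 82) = -421.60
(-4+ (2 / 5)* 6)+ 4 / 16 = -27 / 20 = -1.35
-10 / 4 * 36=-90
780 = 780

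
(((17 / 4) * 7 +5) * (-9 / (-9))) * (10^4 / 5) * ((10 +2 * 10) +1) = 2154500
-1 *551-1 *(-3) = -548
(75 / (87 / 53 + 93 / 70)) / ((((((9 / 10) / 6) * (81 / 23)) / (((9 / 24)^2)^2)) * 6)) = 5333125 / 33850368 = 0.16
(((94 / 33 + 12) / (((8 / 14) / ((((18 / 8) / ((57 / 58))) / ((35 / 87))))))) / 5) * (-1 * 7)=-865389 / 4180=-207.03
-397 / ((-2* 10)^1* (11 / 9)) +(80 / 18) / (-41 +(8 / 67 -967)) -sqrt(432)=271363537 / 16713180 -12* sqrt(3)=-4.55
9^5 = 59049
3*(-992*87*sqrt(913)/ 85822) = -129456*sqrt(913)/ 42911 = -91.16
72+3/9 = 72.33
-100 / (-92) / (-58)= -25 / 1334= -0.02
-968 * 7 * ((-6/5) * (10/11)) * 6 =44352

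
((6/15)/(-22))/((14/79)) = -79/770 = -0.10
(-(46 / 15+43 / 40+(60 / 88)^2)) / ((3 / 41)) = -2742367 / 43560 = -62.96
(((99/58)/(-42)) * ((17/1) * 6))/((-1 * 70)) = 1683/28420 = 0.06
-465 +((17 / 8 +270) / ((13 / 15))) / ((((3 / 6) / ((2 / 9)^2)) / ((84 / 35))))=-45697 / 117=-390.57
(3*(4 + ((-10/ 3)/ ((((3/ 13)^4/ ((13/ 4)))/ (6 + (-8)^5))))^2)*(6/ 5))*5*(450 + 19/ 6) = 2514569016022094531551699/ 19683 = 127753341260076946174.45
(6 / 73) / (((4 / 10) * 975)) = 1 / 4745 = 0.00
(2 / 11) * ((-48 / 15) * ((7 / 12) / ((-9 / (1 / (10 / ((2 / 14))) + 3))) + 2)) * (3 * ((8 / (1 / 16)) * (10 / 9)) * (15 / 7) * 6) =-3991552 / 693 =-5759.82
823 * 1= 823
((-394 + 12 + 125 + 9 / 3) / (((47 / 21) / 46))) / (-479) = 245364 / 22513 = 10.90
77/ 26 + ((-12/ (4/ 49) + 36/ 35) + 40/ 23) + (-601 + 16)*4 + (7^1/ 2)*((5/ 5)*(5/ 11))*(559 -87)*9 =984673233/ 230230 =4276.91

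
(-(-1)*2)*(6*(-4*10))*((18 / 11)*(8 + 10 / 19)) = -1399680 / 209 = -6697.03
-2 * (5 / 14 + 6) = -89 / 7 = -12.71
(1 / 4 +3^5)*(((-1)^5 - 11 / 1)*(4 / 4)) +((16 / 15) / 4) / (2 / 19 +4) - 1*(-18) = -1697047 / 585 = -2900.94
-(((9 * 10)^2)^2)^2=-4304672100000000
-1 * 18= -18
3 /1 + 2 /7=23 /7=3.29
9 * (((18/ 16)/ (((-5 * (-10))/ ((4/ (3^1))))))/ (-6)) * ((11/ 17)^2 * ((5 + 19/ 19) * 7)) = -22869/ 28900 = -0.79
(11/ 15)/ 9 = 11/ 135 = 0.08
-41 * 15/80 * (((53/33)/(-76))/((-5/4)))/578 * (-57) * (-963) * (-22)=6277797/23120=271.53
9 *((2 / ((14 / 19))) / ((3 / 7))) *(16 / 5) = 182.40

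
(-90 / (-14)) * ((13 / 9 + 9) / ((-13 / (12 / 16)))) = -705 / 182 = -3.87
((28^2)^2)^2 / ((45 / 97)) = 36646793838592 / 45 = 814373196413.16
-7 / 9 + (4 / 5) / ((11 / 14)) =119 / 495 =0.24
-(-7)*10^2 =700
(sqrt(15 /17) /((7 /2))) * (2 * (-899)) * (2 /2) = -3596 * sqrt(255) /119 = -482.55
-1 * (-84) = 84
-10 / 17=-0.59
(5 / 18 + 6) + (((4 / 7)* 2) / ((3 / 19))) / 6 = 943 / 126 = 7.48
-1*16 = -16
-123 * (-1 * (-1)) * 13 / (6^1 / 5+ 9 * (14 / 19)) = -50635 / 248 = -204.17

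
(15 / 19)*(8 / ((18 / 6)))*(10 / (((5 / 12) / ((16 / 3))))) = 5120 / 19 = 269.47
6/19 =0.32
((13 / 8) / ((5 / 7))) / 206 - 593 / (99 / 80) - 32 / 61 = -23870796371 / 49761360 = -479.71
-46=-46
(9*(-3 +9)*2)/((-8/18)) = -243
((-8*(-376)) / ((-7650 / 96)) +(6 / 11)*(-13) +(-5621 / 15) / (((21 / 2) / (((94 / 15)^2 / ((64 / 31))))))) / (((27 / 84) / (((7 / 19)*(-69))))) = 12354221062393 / 215844750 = 57236.61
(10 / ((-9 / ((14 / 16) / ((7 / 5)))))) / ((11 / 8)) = -50 / 99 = -0.51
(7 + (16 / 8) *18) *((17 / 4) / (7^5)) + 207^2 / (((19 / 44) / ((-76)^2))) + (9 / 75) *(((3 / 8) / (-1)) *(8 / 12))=481645110022327 / 840350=573148223.98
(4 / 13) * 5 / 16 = 0.10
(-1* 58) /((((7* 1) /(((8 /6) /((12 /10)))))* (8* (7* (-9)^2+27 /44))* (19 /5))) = -638 /1195803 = -0.00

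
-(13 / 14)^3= -2197 / 2744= -0.80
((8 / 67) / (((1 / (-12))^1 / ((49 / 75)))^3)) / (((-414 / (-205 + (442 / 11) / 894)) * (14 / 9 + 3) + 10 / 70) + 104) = -212463868890112 / 418527115078125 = -0.51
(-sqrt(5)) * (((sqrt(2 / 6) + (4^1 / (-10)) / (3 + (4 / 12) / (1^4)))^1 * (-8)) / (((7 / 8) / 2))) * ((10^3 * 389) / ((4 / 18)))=-26887680 * sqrt(5) / 7 + 74688000 * sqrt(15) / 7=32734671.42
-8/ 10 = -4/ 5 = -0.80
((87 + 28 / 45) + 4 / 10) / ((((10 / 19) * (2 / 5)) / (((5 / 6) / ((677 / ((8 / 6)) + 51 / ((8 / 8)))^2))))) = 150518 / 134871075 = 0.00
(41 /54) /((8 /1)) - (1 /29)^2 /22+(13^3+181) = 9503894371 /3996432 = 2378.09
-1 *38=-38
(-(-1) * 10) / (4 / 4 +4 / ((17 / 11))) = 170 / 61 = 2.79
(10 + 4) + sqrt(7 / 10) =sqrt(70) / 10 + 14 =14.84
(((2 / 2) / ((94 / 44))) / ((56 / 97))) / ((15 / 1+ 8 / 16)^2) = 1067 / 316169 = 0.00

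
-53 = -53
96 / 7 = 13.71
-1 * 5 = -5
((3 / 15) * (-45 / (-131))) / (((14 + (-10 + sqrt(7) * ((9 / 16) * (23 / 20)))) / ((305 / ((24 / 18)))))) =843264000 / 175337867 - 136371600 * sqrt(7) / 175337867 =2.75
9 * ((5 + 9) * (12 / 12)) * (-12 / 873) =-1.73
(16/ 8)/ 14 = 1/ 7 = 0.14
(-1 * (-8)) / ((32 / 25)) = 25 / 4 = 6.25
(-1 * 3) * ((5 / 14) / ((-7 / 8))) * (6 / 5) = 72 / 49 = 1.47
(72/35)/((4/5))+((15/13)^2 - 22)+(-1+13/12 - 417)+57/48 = -24634397/56784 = -433.83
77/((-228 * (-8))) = 77/1824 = 0.04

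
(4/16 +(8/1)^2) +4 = 273/4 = 68.25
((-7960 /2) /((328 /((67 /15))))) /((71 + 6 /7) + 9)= -93331 /139236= -0.67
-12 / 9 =-4 / 3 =-1.33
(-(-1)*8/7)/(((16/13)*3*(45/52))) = 338/945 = 0.36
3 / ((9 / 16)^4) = 65536 / 2187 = 29.97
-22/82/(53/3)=-33/2173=-0.02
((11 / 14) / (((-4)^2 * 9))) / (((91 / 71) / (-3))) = -781 / 61152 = -0.01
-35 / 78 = -0.45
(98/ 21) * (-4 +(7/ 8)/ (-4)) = -315/ 16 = -19.69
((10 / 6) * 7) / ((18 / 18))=35 / 3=11.67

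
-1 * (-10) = 10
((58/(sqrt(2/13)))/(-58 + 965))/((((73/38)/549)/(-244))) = -147619512 * sqrt(26)/66211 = -11368.42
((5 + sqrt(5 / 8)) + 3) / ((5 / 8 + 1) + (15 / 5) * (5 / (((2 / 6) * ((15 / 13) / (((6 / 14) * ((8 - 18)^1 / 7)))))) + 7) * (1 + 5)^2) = -3136 / 39971 - 98 * sqrt(10) / 39971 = -0.09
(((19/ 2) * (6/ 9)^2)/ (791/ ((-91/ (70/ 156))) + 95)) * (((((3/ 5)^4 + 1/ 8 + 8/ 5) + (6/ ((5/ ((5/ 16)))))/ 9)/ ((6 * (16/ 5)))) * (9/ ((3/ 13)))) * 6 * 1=296834473/ 277125000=1.07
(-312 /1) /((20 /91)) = -7098 /5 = -1419.60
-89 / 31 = -2.87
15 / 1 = 15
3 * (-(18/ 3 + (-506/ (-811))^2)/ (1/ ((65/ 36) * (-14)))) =956037355/ 1973163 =484.52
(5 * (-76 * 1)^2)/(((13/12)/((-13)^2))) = 4505280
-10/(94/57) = -285/47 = -6.06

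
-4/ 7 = -0.57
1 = 1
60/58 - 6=-144/29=-4.97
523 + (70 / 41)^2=884063 / 1681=525.91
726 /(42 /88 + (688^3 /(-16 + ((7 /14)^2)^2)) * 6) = -2715240 /458530224391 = -0.00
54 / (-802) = -0.07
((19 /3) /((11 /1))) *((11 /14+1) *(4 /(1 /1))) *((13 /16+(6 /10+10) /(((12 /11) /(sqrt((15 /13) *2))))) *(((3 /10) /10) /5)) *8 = 247 /1540+1007 *sqrt(390) /6825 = 3.07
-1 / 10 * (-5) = 1 / 2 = 0.50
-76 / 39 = -1.95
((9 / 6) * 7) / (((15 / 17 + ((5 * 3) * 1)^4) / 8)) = 0.00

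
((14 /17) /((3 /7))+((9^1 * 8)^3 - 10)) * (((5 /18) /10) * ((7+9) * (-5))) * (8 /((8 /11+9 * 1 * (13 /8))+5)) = -268016122880 /822069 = -326026.31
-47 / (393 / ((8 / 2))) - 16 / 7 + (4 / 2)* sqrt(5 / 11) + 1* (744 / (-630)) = -2584 / 655 + 2* sqrt(55) / 11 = -2.60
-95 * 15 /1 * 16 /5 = -4560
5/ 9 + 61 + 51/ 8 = 4891/ 72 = 67.93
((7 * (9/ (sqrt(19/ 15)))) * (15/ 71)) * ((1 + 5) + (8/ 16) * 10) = 10395 * sqrt(285)/ 1349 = 130.09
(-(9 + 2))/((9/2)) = -22/9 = -2.44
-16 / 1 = -16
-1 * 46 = -46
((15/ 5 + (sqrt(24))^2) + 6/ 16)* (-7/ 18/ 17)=-511/ 816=-0.63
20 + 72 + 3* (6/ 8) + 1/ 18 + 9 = 3719/ 36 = 103.31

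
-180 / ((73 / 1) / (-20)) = 3600 / 73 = 49.32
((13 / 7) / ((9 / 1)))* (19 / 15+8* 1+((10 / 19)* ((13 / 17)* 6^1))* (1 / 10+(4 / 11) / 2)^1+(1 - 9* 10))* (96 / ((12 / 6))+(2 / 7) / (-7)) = -525350020 / 671517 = -782.33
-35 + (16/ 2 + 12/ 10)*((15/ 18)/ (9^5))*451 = -6189772/ 177147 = -34.94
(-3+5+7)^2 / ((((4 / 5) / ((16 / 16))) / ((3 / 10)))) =243 / 8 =30.38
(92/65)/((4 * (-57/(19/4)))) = -23/780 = -0.03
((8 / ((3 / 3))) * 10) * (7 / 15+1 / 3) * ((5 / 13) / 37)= 0.67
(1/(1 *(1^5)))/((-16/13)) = -13/16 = -0.81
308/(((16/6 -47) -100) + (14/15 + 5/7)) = -2.16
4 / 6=2 / 3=0.67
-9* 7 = -63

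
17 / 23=0.74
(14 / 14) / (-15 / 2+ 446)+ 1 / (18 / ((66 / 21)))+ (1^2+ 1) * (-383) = -42312493 / 55251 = -765.82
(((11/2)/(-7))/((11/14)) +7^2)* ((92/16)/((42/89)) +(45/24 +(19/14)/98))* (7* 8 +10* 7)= 4170672/49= 85115.76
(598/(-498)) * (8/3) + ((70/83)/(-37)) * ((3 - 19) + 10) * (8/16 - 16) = -147094/27639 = -5.32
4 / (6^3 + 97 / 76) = 304 / 16513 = 0.02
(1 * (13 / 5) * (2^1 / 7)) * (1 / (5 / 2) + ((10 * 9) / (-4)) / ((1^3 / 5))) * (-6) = 87438 / 175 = 499.65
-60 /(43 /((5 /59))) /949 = -300 /2407613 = -0.00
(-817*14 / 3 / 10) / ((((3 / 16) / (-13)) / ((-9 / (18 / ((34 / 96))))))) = -1263899 / 270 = -4681.11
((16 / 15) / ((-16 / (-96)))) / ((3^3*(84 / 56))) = 64 / 405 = 0.16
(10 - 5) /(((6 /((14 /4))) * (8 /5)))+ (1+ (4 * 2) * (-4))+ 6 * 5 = 79 /96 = 0.82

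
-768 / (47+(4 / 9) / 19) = -131328 / 8041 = -16.33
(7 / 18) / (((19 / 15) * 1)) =35 / 114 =0.31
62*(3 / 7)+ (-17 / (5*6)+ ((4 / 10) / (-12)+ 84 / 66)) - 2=9719 / 385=25.24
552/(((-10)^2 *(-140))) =-69/1750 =-0.04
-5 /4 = -1.25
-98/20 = -49/10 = -4.90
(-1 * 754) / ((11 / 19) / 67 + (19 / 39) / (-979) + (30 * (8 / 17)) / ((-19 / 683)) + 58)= 311505682917 / 185698748977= 1.68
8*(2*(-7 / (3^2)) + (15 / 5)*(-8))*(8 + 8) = -29440 / 9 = -3271.11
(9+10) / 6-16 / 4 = -5 / 6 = -0.83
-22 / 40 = -11 / 20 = -0.55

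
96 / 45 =32 / 15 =2.13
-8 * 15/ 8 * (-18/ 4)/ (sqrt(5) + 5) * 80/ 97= 1350/ 97 - 270 * sqrt(5)/ 97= 7.69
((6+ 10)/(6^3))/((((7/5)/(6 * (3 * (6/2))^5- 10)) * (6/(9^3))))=2277540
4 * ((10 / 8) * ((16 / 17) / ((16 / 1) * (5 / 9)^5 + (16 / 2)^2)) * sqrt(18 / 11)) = 885735 * sqrt(22) / 44753027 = 0.09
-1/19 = -0.05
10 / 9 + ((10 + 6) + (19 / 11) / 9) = 571 / 33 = 17.30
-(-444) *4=1776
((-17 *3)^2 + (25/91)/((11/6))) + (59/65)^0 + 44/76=49501299/19019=2602.73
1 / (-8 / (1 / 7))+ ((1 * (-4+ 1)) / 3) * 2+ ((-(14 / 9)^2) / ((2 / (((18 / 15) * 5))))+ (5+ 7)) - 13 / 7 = 187 / 216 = 0.87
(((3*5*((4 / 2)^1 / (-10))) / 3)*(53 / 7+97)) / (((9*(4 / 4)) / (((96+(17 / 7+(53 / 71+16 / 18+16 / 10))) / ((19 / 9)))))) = -554786216 / 991515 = -559.53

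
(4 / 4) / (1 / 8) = 8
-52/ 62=-26/ 31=-0.84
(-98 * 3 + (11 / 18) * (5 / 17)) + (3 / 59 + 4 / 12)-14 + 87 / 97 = -536823049 / 1751238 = -306.54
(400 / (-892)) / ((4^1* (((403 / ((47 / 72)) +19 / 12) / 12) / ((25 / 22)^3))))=-66093750 / 20722593221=-0.00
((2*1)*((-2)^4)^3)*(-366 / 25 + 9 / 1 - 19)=-5046272 / 25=-201850.88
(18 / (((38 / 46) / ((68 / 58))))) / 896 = 3519 / 123424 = 0.03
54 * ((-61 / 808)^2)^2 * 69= 0.12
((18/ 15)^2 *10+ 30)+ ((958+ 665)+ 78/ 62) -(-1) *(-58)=249652/ 155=1610.66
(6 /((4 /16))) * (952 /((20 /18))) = 102816 /5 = 20563.20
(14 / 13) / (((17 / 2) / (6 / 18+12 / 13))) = 1372 / 8619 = 0.16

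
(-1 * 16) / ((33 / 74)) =-1184 / 33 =-35.88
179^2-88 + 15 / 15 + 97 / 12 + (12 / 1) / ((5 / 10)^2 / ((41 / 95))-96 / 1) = 6002072089 / 187788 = 31961.96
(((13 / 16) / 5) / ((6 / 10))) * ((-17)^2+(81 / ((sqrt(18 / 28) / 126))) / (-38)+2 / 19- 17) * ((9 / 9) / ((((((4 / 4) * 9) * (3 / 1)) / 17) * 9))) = 571285 / 110808- 1547 * sqrt(14) / 912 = -1.19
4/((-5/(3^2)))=-7.20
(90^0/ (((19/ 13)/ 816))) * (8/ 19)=235.08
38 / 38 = 1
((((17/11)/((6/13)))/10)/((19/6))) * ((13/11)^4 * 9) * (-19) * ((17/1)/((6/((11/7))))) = -321911031/2049740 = -157.05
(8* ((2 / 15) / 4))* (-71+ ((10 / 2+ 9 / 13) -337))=-4184 / 39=-107.28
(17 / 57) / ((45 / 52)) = 884 / 2565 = 0.34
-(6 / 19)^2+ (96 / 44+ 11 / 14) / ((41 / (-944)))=-77982796 / 1139677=-68.43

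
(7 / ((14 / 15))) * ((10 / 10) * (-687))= -10305 / 2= -5152.50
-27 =-27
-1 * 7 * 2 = -14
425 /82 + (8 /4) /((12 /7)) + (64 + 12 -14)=8407 /123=68.35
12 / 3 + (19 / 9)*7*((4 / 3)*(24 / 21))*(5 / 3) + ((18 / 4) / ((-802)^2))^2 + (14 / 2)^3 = 51543474111132769 / 134042488939584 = 384.53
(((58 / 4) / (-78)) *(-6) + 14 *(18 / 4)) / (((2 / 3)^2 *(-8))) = -15003 / 832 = -18.03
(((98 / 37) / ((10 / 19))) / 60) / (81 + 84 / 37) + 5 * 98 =452907931 / 924300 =490.00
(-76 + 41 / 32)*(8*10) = -11955 / 2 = -5977.50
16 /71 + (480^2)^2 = 53084160000.23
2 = 2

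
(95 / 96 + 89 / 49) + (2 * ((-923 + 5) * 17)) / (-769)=43.39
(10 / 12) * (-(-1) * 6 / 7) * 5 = 25 / 7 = 3.57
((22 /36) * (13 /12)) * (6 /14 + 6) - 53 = -8189 /168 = -48.74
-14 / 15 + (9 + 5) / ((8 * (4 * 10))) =-427 / 480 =-0.89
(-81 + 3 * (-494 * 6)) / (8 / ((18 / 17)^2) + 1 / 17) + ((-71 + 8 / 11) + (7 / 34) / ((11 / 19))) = -4880135197 / 3705218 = -1317.10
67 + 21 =88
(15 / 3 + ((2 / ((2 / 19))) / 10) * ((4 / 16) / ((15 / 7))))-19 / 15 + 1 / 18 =4.01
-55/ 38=-1.45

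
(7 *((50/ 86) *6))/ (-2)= -525/ 43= -12.21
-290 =-290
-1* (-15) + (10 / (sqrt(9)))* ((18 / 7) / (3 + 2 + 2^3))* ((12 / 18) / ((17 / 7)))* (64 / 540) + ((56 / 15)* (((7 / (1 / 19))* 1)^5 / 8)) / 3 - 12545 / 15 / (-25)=965694550928291 / 149175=6473568298.50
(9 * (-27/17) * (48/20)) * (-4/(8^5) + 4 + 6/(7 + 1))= -28366119/174080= -162.95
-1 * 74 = -74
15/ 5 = 3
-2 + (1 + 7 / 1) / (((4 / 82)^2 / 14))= 47066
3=3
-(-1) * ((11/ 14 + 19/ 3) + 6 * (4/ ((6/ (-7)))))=-877/ 42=-20.88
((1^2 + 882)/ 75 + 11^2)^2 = 99161764/ 5625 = 17628.76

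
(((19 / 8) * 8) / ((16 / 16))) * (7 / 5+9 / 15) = 38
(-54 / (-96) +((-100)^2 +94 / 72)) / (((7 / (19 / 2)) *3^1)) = 27365111 / 6048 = 4524.65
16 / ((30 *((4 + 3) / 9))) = 24 / 35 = 0.69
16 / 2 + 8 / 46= 188 / 23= 8.17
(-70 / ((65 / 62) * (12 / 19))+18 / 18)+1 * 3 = -101.72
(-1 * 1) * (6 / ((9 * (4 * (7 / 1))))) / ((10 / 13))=-13 / 420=-0.03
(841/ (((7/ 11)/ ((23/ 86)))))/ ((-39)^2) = 212773/ 915642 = 0.23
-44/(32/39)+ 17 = -293/8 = -36.62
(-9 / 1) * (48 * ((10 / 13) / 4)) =-1080 / 13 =-83.08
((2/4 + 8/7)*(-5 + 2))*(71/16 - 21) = 18285/224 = 81.63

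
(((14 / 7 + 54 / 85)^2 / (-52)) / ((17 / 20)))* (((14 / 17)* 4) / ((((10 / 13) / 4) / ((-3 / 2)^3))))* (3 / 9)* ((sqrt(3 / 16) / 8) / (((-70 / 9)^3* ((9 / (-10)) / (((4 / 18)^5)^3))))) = 524288* sqrt(3) / 14742998322768500625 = 0.00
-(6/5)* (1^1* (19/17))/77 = -114/6545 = -0.02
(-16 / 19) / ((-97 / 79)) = 1264 / 1843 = 0.69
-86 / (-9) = 86 / 9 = 9.56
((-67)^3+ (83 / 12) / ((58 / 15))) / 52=-69776601 / 12064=-5783.87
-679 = -679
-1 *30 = -30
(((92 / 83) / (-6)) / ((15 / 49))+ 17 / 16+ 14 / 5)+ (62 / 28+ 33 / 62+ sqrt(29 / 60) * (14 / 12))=7 * sqrt(435) / 180+ 77879663 / 12967920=6.82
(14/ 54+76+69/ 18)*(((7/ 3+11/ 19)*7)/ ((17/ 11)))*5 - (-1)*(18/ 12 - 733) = 238134281/ 52326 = 4550.97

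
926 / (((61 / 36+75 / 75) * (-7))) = -33336 / 679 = -49.10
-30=-30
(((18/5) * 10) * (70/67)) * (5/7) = 1800/67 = 26.87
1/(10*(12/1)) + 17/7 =2047/840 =2.44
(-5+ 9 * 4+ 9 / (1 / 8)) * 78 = 8034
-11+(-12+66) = 43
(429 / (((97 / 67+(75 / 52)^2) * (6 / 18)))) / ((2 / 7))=116581608 / 91309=1276.78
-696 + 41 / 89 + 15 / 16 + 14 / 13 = -12838533 / 18512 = -693.52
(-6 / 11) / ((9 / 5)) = -10 / 33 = -0.30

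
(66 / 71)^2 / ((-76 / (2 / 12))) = -363 / 191558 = -0.00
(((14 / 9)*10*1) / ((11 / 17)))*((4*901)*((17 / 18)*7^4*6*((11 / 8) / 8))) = 202609163.10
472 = 472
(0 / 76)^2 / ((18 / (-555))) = 0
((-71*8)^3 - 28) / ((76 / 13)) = -595563995 / 19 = -31345473.42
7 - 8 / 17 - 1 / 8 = 871 / 136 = 6.40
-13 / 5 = -2.60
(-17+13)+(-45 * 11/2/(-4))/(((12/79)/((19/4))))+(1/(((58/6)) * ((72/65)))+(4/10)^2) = 537628319/278400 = 1931.14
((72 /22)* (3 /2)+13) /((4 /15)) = 2955 /44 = 67.16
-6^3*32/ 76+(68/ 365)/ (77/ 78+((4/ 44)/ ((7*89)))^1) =-90.76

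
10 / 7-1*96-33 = -893 / 7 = -127.57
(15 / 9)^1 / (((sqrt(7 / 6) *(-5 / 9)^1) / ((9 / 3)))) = -9 *sqrt(42) / 7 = -8.33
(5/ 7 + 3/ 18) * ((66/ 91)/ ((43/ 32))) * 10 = 130240/ 27391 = 4.75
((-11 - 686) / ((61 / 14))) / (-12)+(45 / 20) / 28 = 274871 / 20496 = 13.41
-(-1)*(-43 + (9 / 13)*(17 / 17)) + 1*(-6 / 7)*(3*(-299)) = 66116 / 91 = 726.55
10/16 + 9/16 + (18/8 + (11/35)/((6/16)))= 7183/1680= 4.28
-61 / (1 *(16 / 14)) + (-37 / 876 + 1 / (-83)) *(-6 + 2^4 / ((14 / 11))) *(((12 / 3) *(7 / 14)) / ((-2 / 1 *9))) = -488616353 / 9161208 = -53.34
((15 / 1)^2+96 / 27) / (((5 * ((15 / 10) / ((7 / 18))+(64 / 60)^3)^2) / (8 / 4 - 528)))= -13419957993750 / 14351321209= -935.10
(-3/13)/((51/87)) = -87/221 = -0.39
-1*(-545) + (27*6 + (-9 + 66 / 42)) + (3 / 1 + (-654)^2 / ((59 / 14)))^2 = 251009875561264 / 24367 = 10301221962.54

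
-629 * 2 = -1258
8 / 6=4 / 3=1.33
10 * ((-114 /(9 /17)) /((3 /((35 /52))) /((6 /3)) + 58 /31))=-1752275 /3336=-525.26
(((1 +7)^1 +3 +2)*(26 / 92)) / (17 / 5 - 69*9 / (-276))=1690 / 2599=0.65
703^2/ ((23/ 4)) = 1976836/ 23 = 85949.39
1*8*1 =8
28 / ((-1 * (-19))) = 28 / 19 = 1.47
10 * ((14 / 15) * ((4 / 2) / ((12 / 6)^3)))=7 / 3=2.33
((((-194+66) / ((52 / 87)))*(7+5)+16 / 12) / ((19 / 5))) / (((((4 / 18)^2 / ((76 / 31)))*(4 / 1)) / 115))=-388792575 / 403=-964745.84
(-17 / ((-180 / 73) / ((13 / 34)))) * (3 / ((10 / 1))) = 949 / 1200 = 0.79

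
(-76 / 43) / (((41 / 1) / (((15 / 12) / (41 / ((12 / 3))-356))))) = 380 / 2438229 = 0.00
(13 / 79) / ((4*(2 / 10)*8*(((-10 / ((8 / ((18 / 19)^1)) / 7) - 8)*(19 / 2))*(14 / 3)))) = -195 / 5476912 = -0.00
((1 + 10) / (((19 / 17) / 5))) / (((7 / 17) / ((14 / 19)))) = 31790 / 361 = 88.06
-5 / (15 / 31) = -31 / 3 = -10.33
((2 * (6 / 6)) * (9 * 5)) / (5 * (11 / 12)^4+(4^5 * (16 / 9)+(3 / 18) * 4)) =373248 / 7567153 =0.05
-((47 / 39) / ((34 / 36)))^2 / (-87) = 26508 / 1416389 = 0.02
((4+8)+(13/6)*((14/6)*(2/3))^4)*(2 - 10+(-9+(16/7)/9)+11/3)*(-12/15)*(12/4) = 320305280/413343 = 774.91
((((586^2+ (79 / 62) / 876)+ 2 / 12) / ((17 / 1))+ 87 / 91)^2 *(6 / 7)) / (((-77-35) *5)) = -2880755330364126720163201 / 4612188359613918720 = -624596.20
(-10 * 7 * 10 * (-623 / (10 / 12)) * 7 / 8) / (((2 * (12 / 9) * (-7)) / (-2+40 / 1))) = -932163.75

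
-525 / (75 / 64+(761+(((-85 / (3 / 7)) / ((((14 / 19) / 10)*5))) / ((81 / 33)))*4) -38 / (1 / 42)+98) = 2721600 / 8362373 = 0.33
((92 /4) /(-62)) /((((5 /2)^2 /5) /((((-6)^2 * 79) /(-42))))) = 21804 /1085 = 20.10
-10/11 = -0.91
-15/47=-0.32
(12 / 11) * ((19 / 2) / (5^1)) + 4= 334 / 55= 6.07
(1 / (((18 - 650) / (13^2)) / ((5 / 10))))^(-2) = 1597696 / 28561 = 55.94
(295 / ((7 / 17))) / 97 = 5015 / 679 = 7.39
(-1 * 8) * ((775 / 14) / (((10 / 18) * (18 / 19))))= -5890 / 7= -841.43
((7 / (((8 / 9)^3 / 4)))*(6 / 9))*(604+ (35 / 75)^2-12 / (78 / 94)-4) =323820693 / 20800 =15568.30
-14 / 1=-14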